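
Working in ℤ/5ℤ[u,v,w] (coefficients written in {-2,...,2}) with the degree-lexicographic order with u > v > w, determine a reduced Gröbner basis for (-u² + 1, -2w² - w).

f_1 = -u² + 1, LT = u².
f_2 = -2w² - w, LT = w².

The S-polynomials (S(f_1,f_2)) all reduce to 0 modulo the current basis, so we have a Gröbner basis.

G = {u² - 1, w² - 2w}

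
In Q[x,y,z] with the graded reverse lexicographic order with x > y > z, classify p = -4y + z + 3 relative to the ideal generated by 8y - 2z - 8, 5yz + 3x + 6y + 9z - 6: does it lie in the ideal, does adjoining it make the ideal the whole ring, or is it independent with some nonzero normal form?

Adjoining -4y + z + 3 makes the ideal the whole ring: the system is inconsistent.

First compute the reduced Gröbner basis of I by Buchberger's algorithm.
f_1 = 8y - 2z - 8, LT = y.
f_2 = 5yz + 3x + 6y + 9z - 6, LT = yz.

S(f_1,f_2): lcm = yz. S = -1/4z^2 - 3/5x - 6/5y - 14/5z + 6/5.
  leading term z^2: no divisor's leading term divides it; move -1/4z^2 to the remainder.
  leading term x: no divisor's leading term divides it; move -3/5x to the remainder.
  leading term y: subtract (-3/20)·f_1 from -6/5y - 14/5z + 6/5 → -31/10z
  leading term z: no divisor's leading term divides it; move -31/10z to the remainder.
  remainder -1/4z^2 - 3/5x - 31/10z ≠ 0; add h_3 = -1/4z^2 - 3/5x - 31/10z to the basis.

The other S-polynomials (S(f_1,h_3), S(f_2,h_3)) all reduce to 0 modulo the current basis, so we have a Gröbner basis.
Inter-reduce: drop elements whose leading term is divisible by another's, tail-reduce, and make monic.
Reduced Gröbner basis: {z^2 + 12/5x + 62/5z, y - 1/4z - 1}.
Label its elements g_1 = z^2 + 12/5x + 62/5z, g_2 = y - 1/4z - 1.

Reduce p = -4y + z + 3 modulo G:
  leading term y: subtract (-4)·g_2 from -4y + z + 3 → -1
  leading term 1: no divisor's leading term divides it; move -1 to the remainder.
  normal form = -1.
The normal form is nonzero, so p ∉ I. Since p minus its normal form lies in I, I + (p) = I + (r) where r = -1; decide whether this ideal is the whole ring.
Here r = -1 is a nonzero constant, hence a unit: 1 ∈ I + (p), the Gröbner basis of I + (p) is {1}, and the enlarged system has no common solution — adjoining p is inconsistent.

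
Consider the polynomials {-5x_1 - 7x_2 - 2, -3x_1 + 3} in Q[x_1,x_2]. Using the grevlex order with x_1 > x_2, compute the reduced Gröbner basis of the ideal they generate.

f_1 = -5x_1 - 7x_2 - 2, LT = x_1.
f_2 = -3x_1 + 3, LT = x_1.

S(f_1,f_2): lcm = x_1. S = 7/5x_2 + 7/5.
  leading term x_2: no divisor's leading term divides it; move 7/5x_2 to the remainder.
  leading term 1: no divisor's leading term divides it; move 7/5 to the remainder.
  remainder 7/5x_2 + 7/5 ≠ 0; add g_3 = 7/5x_2 + 7/5 to the basis.

The other S-polynomials (S(f_1,g_3), S(f_2,g_3)) all reduce to 0 modulo the current basis, so we have a Gröbner basis.
Inter-reduce: drop elements whose leading term is divisible by another's, tail-reduce, and make monic.

G = {x_1 - 1, x_2 + 1}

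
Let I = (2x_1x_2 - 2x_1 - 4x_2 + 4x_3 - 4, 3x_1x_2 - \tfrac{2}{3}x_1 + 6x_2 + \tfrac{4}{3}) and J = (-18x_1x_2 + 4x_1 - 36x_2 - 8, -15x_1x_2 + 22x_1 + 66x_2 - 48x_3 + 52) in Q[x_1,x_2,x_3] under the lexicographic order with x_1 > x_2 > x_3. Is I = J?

Yes, the ideals are equal.

Two ideals are equal iff their reduced Gröbner bases coincide (the reduced basis is unique for a fixed ordering).
Buchberger on the first generating set:
f_1 = 2x_1x_2 - 2x_1 - 4x_2 + 4x_3 - 4, LT = x_1x_2.
f_2 = 3x_1x_2 - \tfrac{2}{3}x_1 + 6x_2 + \tfrac{4}{3}, LT = x_1x_2.

S(f_1,f_2): lcm = x_1x_2. S = -\tfrac{7}{9}x_1 - 4x_2 + 2x_3 - \tfrac{22}{9}.
  reduce S modulo (f_1, f_2):
  remainder -\tfrac{7}{9}x_1 - 4x_2 + 2x_3 - \tfrac{22}{9} ≠ 0; add g_3 = -\tfrac{7}{9}x_1 - 4x_2 + 2x_3 - \tfrac{22}{9} to the basis.

S(f_1,g_3): lcm = x_1x_2. S = -x_1 - \tfrac{36}{7}x_2^{2} + \tfrac{18}{7}x_2x_3 - \tfrac{36}{7}x_2 + 2x_3 - 2.
  reduce S modulo (f_1, f_2, g_3):
  remainder -\tfrac{36}{7}x_2^{2} + \tfrac{18}{7}x_2x_3 - \tfrac{4}{7}x_3 + \tfrac{8}{7} ≠ 0; add g_4 = -\tfrac{36}{7}x_2^{2} + \tfrac{18}{7}x_2x_3 - \tfrac{4}{7}x_3 + \tfrac{8}{7} to the basis.

The other S-polynomials (S(f_2,g_3), S(f_1,g_4), S(f_2,g_4), S(g_3,g_4)) all reduce to 0 modulo the current basis, so we have a Gröbner basis.
Inter-reduce: drop elements whose leading term is divisible by another's, tail-reduce, and make monic.
Reduced Gröbner basis: {x_1 + \tfrac{36}{7}x_2 - \tfrac{18}{7}x_3 + \tfrac{22}{7}, x_2^{2} - \tfrac{1}{2}x_2x_3 + \tfrac{1}{9}x_3 - \tfrac{2}{9}}.

Buchberger on the second generating set:
h_1 = -18x_1x_2 + 4x_1 - 36x_2 - 8, LT = x_1x_2.
h_2 = -15x_1x_2 + 22x_1 + 66x_2 - 48x_3 + 52, LT = x_1x_2.

S(h_1,h_2): lcm = x_1x_2. S = \tfrac{56}{45}x_1 + \tfrac{32}{5}x_2 - \tfrac{16}{5}x_3 + \tfrac{176}{45}.
  reduce S modulo (h_1, h_2):
  remainder \tfrac{56}{45}x_1 + \tfrac{32}{5}x_2 - \tfrac{16}{5}x_3 + \tfrac{176}{45} ≠ 0; add k_3 = \tfrac{56}{45}x_1 + \tfrac{32}{5}x_2 - \tfrac{16}{5}x_3 + \tfrac{176}{45} to the basis.

S(h_1,k_3): lcm = x_1x_2. S = -\tfrac{2}{9}x_1 - \tfrac{36}{7}x_2^{2} + \tfrac{18}{7}x_2x_3 - \tfrac{8}{7}x_2 + \tfrac{4}{9}.
  reduce S modulo (h_1, h_2, k_3):
  remainder -\tfrac{36}{7}x_2^{2} + \tfrac{18}{7}x_2x_3 - \tfrac{4}{7}x_3 + \tfrac{8}{7} ≠ 0; add k_4 = -\tfrac{36}{7}x_2^{2} + \tfrac{18}{7}x_2x_3 - \tfrac{4}{7}x_3 + \tfrac{8}{7} to the basis.

The other S-polynomials (S(h_2,k_3), S(h_1,k_4), S(h_2,k_4), S(k_3,k_4)) all reduce to 0 modulo the current basis, so we have a Gröbner basis.
Inter-reduce: drop elements whose leading term is divisible by another's, tail-reduce, and make monic.
Reduced Gröbner basis: {x_1 + \tfrac{36}{7}x_2 - \tfrac{18}{7}x_3 + \tfrac{22}{7}, x_2^{2} - \tfrac{1}{2}x_2x_3 + \tfrac{1}{9}x_3 - \tfrac{2}{9}}.

These coincide, so the ideals are equal.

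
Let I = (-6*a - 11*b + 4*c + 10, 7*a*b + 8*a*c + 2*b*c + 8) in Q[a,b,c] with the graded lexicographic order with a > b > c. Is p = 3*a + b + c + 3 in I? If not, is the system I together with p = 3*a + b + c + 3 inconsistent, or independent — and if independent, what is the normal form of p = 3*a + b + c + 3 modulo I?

First compute the reduced Gröbner basis of I by Buchberger's algorithm.
f_1 = -6*a - 11*b + 4*c + 10, LT = a.
f_2 = 7*a*b + 8*a*c + 2*b*c + 8, LT = a*b.

S(f_1,f_2): lcm = a*b. S = -8/7*a*c + 11/6*b**2 - 20/21*b*c - 5/3*b - 8/7.
  leading term a*c: subtract (4/21*c)·f_1 from -8/7*a*c + 11/6*b**2 - 20/21*b*c - 5/3*b - 8/7 → 11/6*b**2 + 8/7*b*c - 16/21*c**2 - 5/3*b - 40/21*c - 8/7
  leading term b**2: no divisor's leading term divides it; move 11/6*b**2 to the remainder.
  leading term b*c: no divisor's leading term divides it; move 8/7*b*c to the remainder.
  leading term c**2: no divisor's leading term divides it; move -16/21*c**2 to the remainder.
  leading term b: no divisor's leading term divides it; move -5/3*b to the remainder.
  leading term c: no divisor's leading term divides it; move -40/21*c to the remainder.
  leading term 1: no divisor's leading term divides it; move -8/7 to the remainder.
  remainder 11/6*b**2 + 8/7*b*c - 16/21*c**2 - 5/3*b - 40/21*c - 8/7 ≠ 0; add h_3 = 11/6*b**2 + 8/7*b*c - 16/21*c**2 - 5/3*b - 40/21*c - 8/7 to the basis.

The other S-polynomials (S(f_1,h_3), S(f_2,h_3)) all reduce to 0 modulo the current basis, so we have a Gröbner basis.
Inter-reduce: drop elements whose leading term is divisible by another's, tail-reduce, and make monic.
Reduced Gröbner basis: {b**2 + 48/77*b*c - 32/77*c**2 - 10/11*b - 80/77*c - 48/77, a + 11/6*b - 2/3*c - 5/3}.
Label its elements g_1 = b**2 + 48/77*b*c - 32/77*c**2 - 10/11*b - 80/77*c - 48/77, g_2 = a + 11/6*b - 2/3*c - 5/3.

Reduce p = 3*a + b + c + 3 modulo G:
  leading term a: subtract (3)·g_2 from 3*a + b + c + 3 → -9/2*b + 3*c + 8
  leading term b: no divisor's leading term divides it; move -9/2*b to the remainder.
  leading term c: no divisor's leading term divides it; move 3*c to the remainder.
  leading term 1: no divisor's leading term divides it; move 8 to the remainder.
  normal form = -9/2*b + 3*c + 8.
The normal form is nonzero, so p ∉ I. Since p minus its normal form lies in I, I + (p) = I + (r) where r = -9/2*b + 3*c + 8; decide whether this ideal is the whole ring.
Run Buchberger on G together with r (pairs among the g_i already reduce to 0 since G is a Gröbner basis):
g_1 = b**2 + 48/77*b*c - 32/77*c**2 - 10/11*b - 80/77*c - 48/77, LT = b**2.
g_2 = a + 11/6*b - 2/3*c - 5/3, LT = a.
r = -9/2*b + 3*c + 8, LT = b.

S(g_1,r): lcm = b**2. S = 298/231*b*c - 32/77*c**2 + 86/99*b - 80/77*c - 48/77.
  leading term b*c: subtract (-596/2079*c)·r from 298/231*b*c - 32/77*c**2 + 86/99*b - 80/77*c - 48/77 → 4/9*c**2 + 86/99*b + 2608/2079*c - 48/77
  leading term c**2: no divisor's leading term divides it; move 4/9*c**2 to the remainder.
  leading term b: subtract (-172/891)·r from 86/99*b + 2608/2079*c - 48/77 → 3812/2079*c + 5744/6237
  leading term c: no divisor's leading term divides it; move 3812/2079*c to the remainder.
  leading term 1: no divisor's leading term divides it; move 5744/6237 to the remainder.
  remainder 4/9*c**2 + 3812/2079*c + 5744/6237 ≠ 0; add m_4 = 4/9*c**2 + 3812/2079*c + 5744/6237 to the basis.

The other S-polynomials (S(g_1,g_2), S(g_2,r), S(g_1,m_4), S(g_2,m_4), S(r,m_4)) all reduce to 0 modulo the current basis, so we have a Gröbner basis.
Inter-reduce: drop elements whose leading term is divisible by another's, tail-reduce, and make monic.
Reduced Gröbner basis: {c**2 + 953/231*c + 1436/693, a + 5/9*c + 43/27, b - 2/3*c - 16/9}.
The reduced Gröbner basis of I + (p) is {c**2 + 953/231*c + 1436/693, a + 5/9*c + 43/27, b - 2/3*c - 16/9} ≠ {1}, a proper ideal, so the enlarged system stays consistent: p is independent of I, with normal form -9/2*b + 3*c + 8.

Ideal membership is decidable via reduction modulo a Gröbner basis.

3*a + b + c + 3 is independent of I; its normal form modulo I is -9/2*b + 3*c + 8.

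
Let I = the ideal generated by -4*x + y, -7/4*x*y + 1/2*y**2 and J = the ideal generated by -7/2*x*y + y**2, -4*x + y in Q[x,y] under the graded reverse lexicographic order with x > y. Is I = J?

Yes, the ideals are equal.

For a fixed monomial order, each ideal has a unique reduced Gröbner basis; comparing bases decides equality.
Buchberger on the first generating set:
f_1 = -4*x + y, LT = x.
f_2 = -7/4*x*y + 1/2*y**2, LT = x*y.

S(f_1,f_2): lcm = x*y. S = 1/28*y**2.
  leading term y**2: no divisor's leading term divides it; move 1/28*y**2 to the remainder.
  remainder 1/28*y**2 ≠ 0; add g_3 = 1/28*y**2 to the basis.

S(f_1,g_3): leading monomials are coprime, so the S-polynomial reduces to 0 (Buchberger's first criterion).
S(f_2,g_3): lcm = x*y**2. S = -2/7*y**3.
  leading term y**3: subtract (-8*y)·g_3 from -2/7*y**3 → 0
  remainder 0.

Every S-polynomial of the final basis reduces to 0, so we have a Gröbner basis.
Inter-reduce: drop elements whose leading term is divisible by another's, tail-reduce, and make monic.
Reduced Gröbner basis: {y**2, x - 1/4*y}.

Buchberger on the second generating set:
h_1 = -7/2*x*y + y**2, LT = x*y.
h_2 = -4*x + y, LT = x.

S(h_1,h_2): lcm = x*y. S = -1/28*y**2.
  leading term y**2: no divisor's leading term divides it; move -1/28*y**2 to the remainder.
  remainder -1/28*y**2 ≠ 0; add k_3 = -1/28*y**2 to the basis.

S(h_1,k_3): lcm = x*y**2. S = -2/7*y**3.
  leading term y**3: subtract (8*y)·k_3 from -2/7*y**3 → 0
  remainder 0.

S(h_2,k_3): leading monomials are coprime, so the S-polynomial reduces to 0 (Buchberger's first criterion).
Every S-polynomial of the final basis reduces to 0, so we have a Gröbner basis.
Inter-reduce: drop elements whose leading term is divisible by another's, tail-reduce, and make monic.
Reduced Gröbner basis: {y**2, x - 1/4*y}.

Same reduced basis, so the two generating sets span the same ideal.
The same test decides containment: I ⊆ J iff every generator of I reduces to 0 modulo a Gröbner basis of J.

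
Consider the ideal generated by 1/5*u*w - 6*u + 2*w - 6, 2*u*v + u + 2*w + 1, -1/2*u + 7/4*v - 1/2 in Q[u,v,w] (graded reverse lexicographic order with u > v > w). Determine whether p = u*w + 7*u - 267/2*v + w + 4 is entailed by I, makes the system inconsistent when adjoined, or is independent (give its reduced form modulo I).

First compute the reduced Gröbner basis of I by Buchberger's algorithm.
f_1 = 1/5*u*w - 6*u + 2*w - 6, LT = u*w.
f_2 = 2*u*v + u + 2*w + 1, LT = u*v.
f_3 = -1/2*u + 7/4*v - 1/2, LT = u.

S(f_1,f_2): lcm = u*v*w. S = -30*u*v - 1/2*u*w + 10*v*w - w**2 - 30*v - 1/2*w.
  leading term u*v: subtract (-15)·f_2 from -30*u*v - 1/2*u*w + 10*v*w - w**2 - 30*v - 1/2*w → -1/2*u*w + 10*v*w - w**2 + 15*u - 30*v + 59/2*w + 15
  leading term u*w: subtract (-5/2)·f_1 from -1/2*u*w + 10*v*w - w**2 + 15*u - 30*v + 59/2*w + 15 → 10*v*w - w**2 - 30*v + 69/2*w
  leading term v*w: no divisor's leading term divides it; move 10*v*w to the remainder.
  leading term w**2: no divisor's leading term divides it; move -w**2 to the remainder.
  leading term v: no divisor's leading term divides it; move -30*v to the remainder.
  leading term w: no divisor's leading term divides it; move 69/2*w to the remainder.
  remainder 10*v*w - w**2 - 30*v + 69/2*w ≠ 0; add h_4 = 10*v*w - w**2 - 30*v + 69/2*w to the basis.

S(f_1,f_3): lcm = u*w. S = 7/2*v*w - 30*u + 9*w - 30.
  leading term v*w: subtract (7/20)·h_4 from 7/2*v*w - 30*u + 9*w - 30 → 7/20*w**2 - 30*u + 21/2*v - 123/40*w - 30
  leading term w**2: no divisor's leading term divides it; move 7/20*w**2 to the remainder.
  leading term u: subtract (60)·f_3 from -30*u + 21/2*v - 123/40*w - 30 → -189/2*v - 123/40*w
  leading term v: no divisor's leading term divides it; move -189/2*v to the remainder.
  leading term w: no divisor's leading term divides it; move -123/40*w to the remainder.
  remainder 7/20*w**2 - 189/2*v - 123/40*w ≠ 0; add h_5 = 7/20*w**2 - 189/2*v - 123/40*w to the basis.

S(f_2,f_3): lcm = u*v. S = 7/2*v**2 + 1/2*u - v + w + 1/2.
  leading term v**2: no divisor's leading term divides it; move 7/2*v**2 to the remainder.
  leading term u: subtract (-1)·f_3 from 1/2*u - v + w + 1/2 → 3/4*v + w
  leading term v: no divisor's leading term divides it; move 3/4*v to the remainder.
  leading term w: no divisor's leading term divides it; move w to the remainder.
  remainder 7/2*v**2 + 3/4*v + w ≠ 0; add h_6 = 7/2*v**2 + 3/4*v + w to the basis.

The other S-polynomials (S(f_1,h_4), S(f_2,h_4), S(f_3,h_4), S(f_1,h_5), S(f_2,h_5), S(f_3,h_5), S(h_4,h_5), S(f_1,h_6), S(f_2,h_6), S(f_3,h_6), S(h_4,h_6), S(h_5,h_6)) all reduce to 0 modulo the current basis, so we have a Gröbner basis.
Inter-reduce: drop elements whose leading term is divisible by another's, tail-reduce, and make monic.
Reduced Gröbner basis: {v**2 + 3/14*v + 2/7*w, v*w - 30*v + 18/7*w, w**2 - 270*v - 123/14*w, u - 7/2*v + 1}.
Label its elements g_1 = v**2 + 3/14*v + 2/7*w, g_2 = v*w - 30*v + 18/7*w, g_3 = w**2 - 270*v - 123/14*w, g_4 = u - 7/2*v + 1.

Reduce p = u*w + 7*u - 267/2*v + w + 4 modulo G:
  leading term u*w: subtract (w)·g_4 from u*w + 7*u - 267/2*v + w + 4 → 7/2*v*w + 7*u - 267/2*v + 4
  leading term v*w: subtract (7/2)·g_2 from 7/2*v*w + 7*u - 267/2*v + 4 → 7*u - 57/2*v - 9*w + 4
  leading term u: subtract (7)·g_4 from 7*u - 57/2*v - 9*w + 4 → -4*v - 9*w - 3
  leading term v: no divisor's leading term divides it; move -4*v to the remainder.
  leading term w: no divisor's leading term divides it; move -9*w to the remainder.
  leading term 1: no divisor's leading term divides it; move -3 to the remainder.
  normal form = -4*v - 9*w - 3.
The normal form is nonzero, so p ∉ I. Since p minus its normal form lies in I, I + (p) = I + (r) where r = -4*v - 9*w - 3; decide whether this ideal is the whole ring.
Run Buchberger on G together with r (pairs among the g_i already reduce to 0 since G is a Gröbner basis):
g_1 = v**2 + 3/14*v + 2/7*w, LT = v**2.
g_2 = v*w - 30*v + 18/7*w, LT = v*w.
g_3 = w**2 - 270*v - 123/14*w, LT = w**2.
g_4 = u - 7/2*v + 1, LT = u.
r = -4*v - 9*w - 3, LT = v.

S(g_1,r): lcm = v**2. S = -9/4*v*w - 15/28*v + 2/7*w.
  leading term v*w: subtract (-9/4)·g_2 from -9/4*v*w - 15/28*v + 2/7*w → -1905/28*v + 85/14*w
  leading term v: subtract (1905/112)·r from -1905/28*v + 85/14*w → 17825/112*w + 5715/112
  leading term w: no divisor's leading term divides it; move 17825/112*w to the remainder.
  leading term 1: no divisor's leading term divides it; move 5715/112 to the remainder.
  remainder 17825/112*w + 5715/112 ≠ 0; add m_6 = 17825/112*w + 5715/112 to the basis.

S(g_2,r): lcm = v*w. S = -9/4*w**2 - 30*v + 51/28*w.
  leading term w**2: subtract (-9/4)·g_3 from -9/4*w**2 - 30*v + 51/28*w → -1275/2*v - 1005/56*w
  leading term v: subtract (1275/8)·r from -1275/2*v - 1005/56*w → 9915/7*w + 3825/8
  leading term w: subtract (31728/3565)·m_6 from 9915/7*w + 3825/8 → 958023/39928
  leading term 1: no divisor's leading term divides it; move 958023/39928 to the remainder.
  remainder 958023/39928 ≠ 0; add m_7 = 958023/39928 to the basis.

The other S-polynomials (S(g_1,g_2), S(g_1,g_3), S(g_1,g_4), S(g_2,g_3), S(g_2,g_4), S(g_3,g_4), S(g_3,r), S(g_4,r), S(g_1,m_6), S(g_2,m_6), S(g_3,m_6), S(g_4,m_6), S(r,m_6), S(g_1,m_7), S(g_2,m_7), S(g_3,m_7), S(g_4,m_7), S(r,m_7), S(m_6,m_7)) all reduce to 0 modulo the current basis, so we have a Gröbner basis.
Inter-reduce: drop elements whose leading term is divisible by another's, tail-reduce, and make monic.
Reduced Gröbner basis: {1}.
The reduced Gröbner basis of I + (p) is {1}: the ideal is the whole ring, so the enlarged system has no common solution — adjoining p is inconsistent.

Adjoining u*w + 7*u - 267/2*v + w + 4 makes the ideal the whole ring: the system is inconsistent.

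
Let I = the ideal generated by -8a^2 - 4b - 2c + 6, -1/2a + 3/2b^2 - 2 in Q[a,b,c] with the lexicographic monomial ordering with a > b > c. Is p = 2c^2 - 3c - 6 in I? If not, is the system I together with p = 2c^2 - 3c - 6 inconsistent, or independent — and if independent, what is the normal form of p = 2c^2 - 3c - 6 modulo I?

First compute the reduced Gröbner basis of I by Buchberger's algorithm.
f_1 = -8a^2 - 4b - 2c + 6, LT = a^2.
f_2 = -1/2a + 3/2b^2 - 2, LT = a.

S(f_1,f_2): lcm = a^2. S = 3ab^2 - 4a + 1/2b + 1/4c - 3/4.
  leading term ab^2: subtract (-6b^2)·f_2 from 3ab^2 - 4a + 1/2b + 1/4c - 3/4 → -4a + 9b^4 - 12b^2 + 1/2b + 1/4c - 3/4
  leading term a: subtract (8)·f_2 from -4a + 9b^4 - 12b^2 + 1/2b + 1/4c - 3/4 → 9b^4 - 24b^2 + 1/2b + 1/4c + 61/4
  leading term b^4: no divisor's leading term divides it; move 9b^4 to the remainder.
  leading term b^2: no divisor's leading term divides it; move -24b^2 to the remainder.
  leading term b: no divisor's leading term divides it; move 1/2b to the remainder.
  leading term c: no divisor's leading term divides it; move 1/4c to the remainder.
  leading term 1: no divisor's leading term divides it; move 61/4 to the remainder.
  remainder 9b^4 - 24b^2 + 1/2b + 1/4c + 61/4 ≠ 0; add h_3 = 9b^4 - 24b^2 + 1/2b + 1/4c + 61/4 to the basis.

S(f_1,h_3): leading monomials are coprime, so the S-polynomial reduces to 0 (Buchberger's first criterion).
S(f_2,h_3): leading monomials are coprime, so the S-polynomial reduces to 0 (Buchberger's first criterion).
Every S-polynomial of the final basis reduces to 0, so we have a Gröbner basis.
Inter-reduce: drop elements whose leading term is divisible by another's, tail-reduce, and make monic.
Reduced Gröbner basis: {a - 3b^2 + 4, b^4 - 8/3b^2 + 1/18b + 1/36c + 61/36}.
Label its elements g_1 = a - 3b^2 + 4, g_2 = b^4 - 8/3b^2 + 1/18b + 1/36c + 61/36.

Reduce p = 2c^2 - 3c - 6 modulo G:
  leading term c^2: no divisor's leading term divides it; move 2c^2 to the remainder.
  leading term c: no divisor's leading term divides it; move -3c to the remainder.
  leading term 1: no divisor's leading term divides it; move -6 to the remainder.
  normal form = 2c^2 - 3c - 6.
The normal form is nonzero, so p ∉ I. Since p minus its normal form lies in I, I + (p) = I + (r) where r = 2c^2 - 3c - 6; decide whether this ideal is the whole ring.
Run Buchberger on G together with r (pairs among the g_i already reduce to 0 since G is a Gröbner basis):
g_1 = a - 3b^2 + 4, LT = a.
g_2 = b^4 - 8/3b^2 + 1/18b + 1/36c + 61/36, LT = b^4.
r = 2c^2 - 3c - 6, LT = c^2.

S(g_1,g_2): leading monomials are coprime, so the S-polynomial reduces to 0 (Buchberger's first criterion).
S(g_1,r): leading monomials are coprime, so the S-polynomial reduces to 0 (Buchberger's first criterion).
S(g_2,r): leading monomials are coprime, so the S-polynomial reduces to 0 (Buchberger's first criterion).
Every S-polynomial of the final basis reduces to 0, so we have a Gröbner basis.
Inter-reduce: drop elements whose leading term is divisible by another's, tail-reduce, and make monic.
Reduced Gröbner basis: {a - 3b^2 + 4, b^4 - 8/3b^2 + 1/18b + 1/36c + 61/36, c^2 - 3/2c - 3}.
The reduced Gröbner basis of I + (p) is {a - 3b^2 + 4, b^4 - 8/3b^2 + 1/18b + 1/36c + 61/36, c^2 - 3/2c - 3} ≠ {1}, a proper ideal, so the enlarged system stays consistent: p is independent of I, with normal form 2c^2 - 3c - 6.

Ideal membership is decidable via reduction modulo a Gröbner basis.

2c^2 - 3c - 6 is independent of I; its normal form modulo I is 2c^2 - 3c - 6.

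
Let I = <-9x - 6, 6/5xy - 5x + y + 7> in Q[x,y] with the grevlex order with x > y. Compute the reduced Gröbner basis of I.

G = {x + 2/3, y + 155/3}

This is the nonlinear analogue of row-reducing a linear system.

f_1 = -9x - 6, LT = x.
f_2 = 6/5xy - 5x + y + 7, LT = xy.

S(f_1,f_2): lcm = xy. S = 25/6x - 1/6y - 35/6.
  leading term x: subtract (-25/54)·f_1 from 25/6x - 1/6y - 35/6 → -1/6y - 155/18
  leading term y: no divisor's leading term divides it; move -1/6y to the remainder.
  leading term 1: no divisor's leading term divides it; move -155/18 to the remainder.
  remainder -1/6y - 155/18 ≠ 0; add g_3 = -1/6y - 155/18 to the basis.

The other S-polynomials (S(f_1,g_3), S(f_2,g_3)) all reduce to 0 modulo the current basis, so we have a Gröbner basis.
Inter-reduce: drop elements whose leading term is divisible by another's, tail-reduce, and make monic.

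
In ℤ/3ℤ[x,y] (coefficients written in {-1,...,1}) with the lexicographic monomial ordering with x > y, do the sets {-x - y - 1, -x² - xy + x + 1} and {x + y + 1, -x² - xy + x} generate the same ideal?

No, the ideals differ.

For a fixed monomial order, each ideal has a unique reduced Gröbner basis; comparing bases decides equality.
Buchberger on the first generating set:
f_1 = -x - y - 1, LT = x.
f_2 = -x² - xy + x + 1, LT = x².

S(f_1,f_2): lcm = x². S = -x + 1.
  leading term x: subtract (1)·f_1 from -x + 1 → y - 1
  leading term y: no divisor's leading term divides it; move y to the remainder.
  leading term 1: no divisor's leading term divides it; move -1 to the remainder.
  remainder y - 1 ≠ 0; add g_3 = y - 1 to the basis.

The other S-polynomials (S(f_1,g_3), S(f_2,g_3)) all reduce to 0 modulo the current basis, so we have a Gröbner basis.
Inter-reduce: drop elements whose leading term is divisible by another's, tail-reduce, and make monic.
Reduced Gröbner basis: {x - 1, y - 1}.

Buchberger on the second generating set:
h_1 = x + y + 1, LT = x.
h_2 = -x² - xy + x, LT = x².

S(h_1,h_2): lcm = x². S = -x.
  leading term x: subtract (-1)·h_1 from -x → y + 1
  leading term y: no divisor's leading term divides it; move y to the remainder.
  leading term 1: no divisor's leading term divides it; move 1 to the remainder.
  remainder y + 1 ≠ 0; add k_3 = y + 1 to the basis.

The other S-polynomials (S(h_1,k_3), S(h_2,k_3)) all reduce to 0 modulo the current basis, so we have a Gröbner basis.
Inter-reduce: drop elements whose leading term is divisible by another's, tail-reduce, and make monic.
Reduced Gröbner basis: {x, y + 1}.

The bases are distinct; the ideals are different.
The choice of monomial ordering does not affect the verdict — as long as both bases are computed under the same ordering, their equality decides ideal equality.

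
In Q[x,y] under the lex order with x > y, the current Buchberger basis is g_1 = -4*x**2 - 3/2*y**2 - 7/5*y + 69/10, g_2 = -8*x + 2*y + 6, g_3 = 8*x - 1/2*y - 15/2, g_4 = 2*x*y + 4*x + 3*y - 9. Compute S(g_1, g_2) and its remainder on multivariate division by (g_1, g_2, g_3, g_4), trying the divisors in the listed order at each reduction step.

S(g_1, g_2) = 1/4*x*y + 3/4*x + 3/8*y**2 + 7/20*y - 69/40; remainder on division = 7/16*y**2 + 29/40*y - 93/80.

lcm(LM(g_1), LM(g_2)) = x**2.
S = (lcm/LT(g_1))·g_1 − (lcm/LT(g_2))·g_2 = 1/4*x*y + 3/4*x + 3/8*y**2 + 7/20*y - 69/40.
Reduce S modulo (g_1, g_2, g_3, g_4) in that order:
  leading term x*y: subtract (-1/32*y)·g_2 from 1/4*x*y + 3/4*x + 3/8*y**2 + 7/20*y - 69/40 → 3/4*x + 7/16*y**2 + 43/80*y - 69/40
  leading term x: subtract (-3/32)·g_2 from 3/4*x + 7/16*y**2 + 43/80*y - 69/40 → 7/16*y**2 + 29/40*y - 93/80
  leading term y**2: no divisor's leading term divides it; move 7/16*y**2 to the remainder.
  leading term y: no divisor's leading term divides it; move 29/40*y to the remainder.
  leading term 1: no divisor's leading term divides it; move -93/80 to the remainder.
The remainder 7/16*y**2 + 29/40*y - 93/80 is nonzero, so it would be added as the next basis element.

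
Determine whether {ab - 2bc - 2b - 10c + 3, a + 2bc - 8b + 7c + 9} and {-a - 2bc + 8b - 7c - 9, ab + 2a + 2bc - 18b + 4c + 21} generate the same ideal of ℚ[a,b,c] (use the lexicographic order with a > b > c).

Yes, the ideals are equal.

For a fixed monomial order, each ideal has a unique reduced Gröbner basis; comparing bases decides equality.
Buchberger on the first generating set:
f_1 = ab - 2bc - 2b - 10c + 3, LT = ab.
f_2 = a + 2bc - 8b + 7c + 9, LT = a.

S(f_1,f_2): lcm = ab. S = -2b²c + 8b² - 9bc - 11b - 10c + 3.
  reduce S modulo (f_1, f_2):
  remainder -2b²c + 8b² - 9bc - 11b - 10c + 3 ≠ 0; add g_3 = -2b²c + 8b² - 9bc - 11b - 10c + 3 to the basis.

The other S-polynomials (S(f_1,g_3), S(f_2,g_3)) all reduce to 0 modulo the current basis, so we have a Gröbner basis.
Inter-reduce: drop elements whose leading term is divisible by another's, tail-reduce, and make monic.
Reduced Gröbner basis: {a + 2bc - 8b + 7c + 9, b²c - 4b² + 9/2bc + 11/2b + 5c - 3/2}.

Buchberger on the second generating set:
h_1 = -a - 2bc + 8b - 7c - 9, LT = a.
h_2 = ab + 2a + 2bc - 18b + 4c + 21, LT = ab.

S(h_1,h_2): lcm = ab. S = -2a + 2b²c - 8b² + 5bc + 27b - 4c - 21.
  reduce S modulo (h_1, h_2):
  remainder 2b²c - 8b² + 9bc + 11b + 10c - 3 ≠ 0; add k_3 = 2b²c - 8b² + 9bc + 11b + 10c - 3 to the basis.

The other S-polynomials (S(h_1,k_3), S(h_2,k_3)) all reduce to 0 modulo the current basis, so we have a Gröbner basis.
Inter-reduce: drop elements whose leading term is divisible by another's, tail-reduce, and make monic.
Reduced Gröbner basis: {a + 2bc - 8b + 7c + 9, b²c - 4b² + 9/2bc + 11/2b + 5c - 3/2}.

Same reduced basis, so the two generating sets span the same ideal.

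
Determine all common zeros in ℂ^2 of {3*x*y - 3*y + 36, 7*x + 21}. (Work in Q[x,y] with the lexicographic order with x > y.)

Compute a lex Gröbner basis by Buchberger's algorithm.
f_1 = 3*x*y - 3*y + 36, LT = x*y.
f_2 = 7*x + 21, LT = x.

S(f_1,f_2): lcm = x*y. S = -4*y + 12.
  reduce S modulo (f_1, f_2):
  remainder -4*y + 12 ≠ 0; add h_3 = -4*y + 12 to the basis.

The other S-polynomials (S(f_1,h_3), S(f_2,h_3)) all reduce to 0 modulo the current basis, so we have a Gröbner basis.
Inter-reduce: drop elements whose leading term is divisible by another's, tail-reduce, and make monic.
Reduced Gröbner basis: {x + 3, y - 3}.

From the last basis element, y - 3 = 0, so y takes values in {3}. Each choice, substituted upward through the basis, yields the corresponding point(s) of the solution set.
  y = 3: the earlier basis element becomes x + 3 = 0, giving x = -3 — point (-3, 3).

{(-3, 3)}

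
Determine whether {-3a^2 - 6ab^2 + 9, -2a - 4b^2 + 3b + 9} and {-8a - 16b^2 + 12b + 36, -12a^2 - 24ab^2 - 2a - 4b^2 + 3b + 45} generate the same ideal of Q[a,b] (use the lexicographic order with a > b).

Yes, the ideals are equal.

Two ideals are equal iff their reduced Gröbner bases coincide (the reduced basis is unique for a fixed ordering).
Buchberger on the first generating set:
f_1 = -3a^2 - 6ab^2 + 9, LT = a^2.
f_2 = -2a - 4b^2 + 3b + 9, LT = a.

S(f_1,f_2): lcm = a^2. S = 3/2ab + 9/2a - 3.
  leading term ab: subtract (-3/4b)·f_2 from 3/2ab + 9/2a - 3 → 9/2a - 3b^3 + 9/4b^2 + 27/4b - 3
  leading term a: subtract (-9/4)·f_2 from 9/2a - 3b^3 + 9/4b^2 + 27/4b - 3 → -3b^3 - 27/4b^2 + 27/2b + 69/4
  leading term b^3: no divisor's leading term divides it; move -3b^3 to the remainder.
  leading term b^2: no divisor's leading term divides it; move -27/4b^2 to the remainder.
  leading term b: no divisor's leading term divides it; move 27/2b to the remainder.
  leading term 1: no divisor's leading term divides it; move 69/4 to the remainder.
  remainder -3b^3 - 27/4b^2 + 27/2b + 69/4 ≠ 0; add g_3 = -3b^3 - 27/4b^2 + 27/2b + 69/4 to the basis.

The other S-polynomials (S(f_1,g_3), S(f_2,g_3)) all reduce to 0 modulo the current basis, so we have a Gröbner basis.
Inter-reduce: drop elements whose leading term is divisible by another's, tail-reduce, and make monic.
Reduced Gröbner basis: {a + 2b^2 - 3/2b - 9/2, b^3 + 9/4b^2 - 9/2b - 23/4}.

Buchberger on the second generating set:
h_1 = -8a - 16b^2 + 12b + 36, LT = a.
h_2 = -12a^2 - 24ab^2 - 2a - 4b^2 + 3b + 45, LT = a^2.

S(h_1,h_2): lcm = a^2. S = -3/2ab - 14/3a - 1/3b^2 + 1/4b + 15/4.
  leading term ab: subtract (3/16b)·h_1 from -3/2ab - 14/3a - 1/3b^2 + 1/4b + 15/4 → -14/3a + 3b^3 - 31/12b^2 - 13/2b + 15/4
  leading term a: subtract (7/12)·h_1 from -14/3a + 3b^3 - 31/12b^2 - 13/2b + 15/4 → 3b^3 + 27/4b^2 - 27/2b - 69/4
  leading term b^3: no divisor's leading term divides it; move 3b^3 to the remainder.
  leading term b^2: no divisor's leading term divides it; move 27/4b^2 to the remainder.
  leading term b: no divisor's leading term divides it; move -27/2b to the remainder.
  leading term 1: no divisor's leading term divides it; move -69/4 to the remainder.
  remainder 3b^3 + 27/4b^2 - 27/2b - 69/4 ≠ 0; add k_3 = 3b^3 + 27/4b^2 - 27/2b - 69/4 to the basis.

The other S-polynomials (S(h_1,k_3), S(h_2,k_3)) all reduce to 0 modulo the current basis, so we have a Gröbner basis.
Inter-reduce: drop elements whose leading term is divisible by another's, tail-reduce, and make monic.
Reduced Gröbner basis: {a + 2b^2 - 3/2b - 9/2, b^3 + 9/4b^2 - 9/2b - 23/4}.

These coincide, so the ideals are equal.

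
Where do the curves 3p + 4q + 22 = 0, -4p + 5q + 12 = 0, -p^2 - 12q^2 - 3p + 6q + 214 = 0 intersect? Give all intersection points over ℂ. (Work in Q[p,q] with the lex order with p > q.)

{(-2, -4)}

Compute a lex Gröbner basis by Buchberger's algorithm.
f_1 = 3p + 4q + 22, LT = p.
f_2 = -4p + 5q + 12, LT = p.
f_3 = -p^2 - 3p - 12q^2 + 6q + 214, LT = p^2.

S(f_1,f_2): lcm = p. S = 31/12q + 31/3.
  reduce S modulo (f_1, f_2, f_3):
  remainder 31/12q + 31/3 ≠ 0; add h_4 = 31/12q + 31/3 to the basis.

The other S-polynomials (S(f_1,f_3), S(f_2,f_3), S(f_1,h_4), S(f_2,h_4), S(f_3,h_4)) all reduce to 0 modulo the current basis, so we have a Gröbner basis.
Inter-reduce: drop elements whose leading term is divisible by another's, tail-reduce, and make monic.
Reduced Gröbner basis: {p + 2, q + 4}.

The lex basis is triangular: the last element involves only q. Solving q + 4 = 0 gives q ∈ {-4}; substituting each value into the earlier elements determines the remaining variables.
  q = -4: the earlier basis element becomes p + 2 = 0, giving p = -2 — point (-2, -4).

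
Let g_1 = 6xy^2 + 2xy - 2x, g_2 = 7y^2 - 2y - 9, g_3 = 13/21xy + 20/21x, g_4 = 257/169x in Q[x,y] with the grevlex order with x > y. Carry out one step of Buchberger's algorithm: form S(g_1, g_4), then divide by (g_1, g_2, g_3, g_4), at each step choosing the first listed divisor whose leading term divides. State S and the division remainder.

lcm(LM(g_1), LM(g_4)) = xy^2.
S = (lcm/LT(g_1))·g_1 − (lcm/LT(g_4))·g_4 = 1/3xy - 1/3x.
Reduce S modulo (g_1, g_2, g_3, g_4) in that order:
  leading term xy: subtract (7/13)·g_3 from 1/3xy - 1/3x → -11/13x
  leading term x: subtract (-143/257)·g_4 from -11/13x → 0
The remainder is 0, so this S-polynomial contributes no new basis element.

S(g_1, g_4) = 1/3xy - 1/3x; remainder on division = 0.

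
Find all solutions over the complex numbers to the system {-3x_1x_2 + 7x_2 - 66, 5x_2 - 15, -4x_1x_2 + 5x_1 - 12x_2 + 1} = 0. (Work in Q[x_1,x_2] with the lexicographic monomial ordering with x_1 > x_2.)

Compute a lex Gröbner basis by Buchberger's algorithm.
f_1 = -3x_1x_2 + 7x_2 - 66, LT = x_1x_2.
f_2 = 5x_2 - 15, LT = x_2.
f_3 = -4x_1x_2 + 5x_1 - 12x_2 + 1, LT = x_1x_2.

S(f_1,f_2): lcm = x_1x_2. S = 3x_1 - \tfrac{7}{3}x_2 + 22.
  leading term x_1: no divisor's leading term divides it; move 3x_1 to the remainder.
  leading term x_2: subtract (-\tfrac{7}{15})·f_2 from -\tfrac{7}{3}x_2 + 22 → 15
  leading term 1: no divisor's leading term divides it; move 15 to the remainder.
  remainder 3x_1 + 15 ≠ 0; add h_4 = 3x_1 + 15 to the basis.

S(f_1,f_3): lcm = x_1x_2. S = \tfrac{5}{4}x_1 - \tfrac{16}{3}x_2 + \tfrac{89}{4}.
  leading term x_1: subtract (\tfrac{5}{12})·h_4 from \tfrac{5}{4}x_1 - \tfrac{16}{3}x_2 + \tfrac{89}{4} → -\tfrac{16}{3}x_2 + 16
  leading term x_2: subtract (-\tfrac{16}{15})·f_2 from -\tfrac{16}{3}x_2 + 16 → 0
  remainder 0.

S(f_2,f_3): lcm = x_1x_2. S = -\tfrac{7}{4}x_1 - 3x_2 + \tfrac{1}{4}.
  leading term x_1: subtract (-\tfrac{7}{12})·h_4 from -\tfrac{7}{4}x_1 - 3x_2 + \tfrac{1}{4} → -3x_2 + 9
  leading term x_2: subtract (-\tfrac{3}{5})·f_2 from -3x_2 + 9 → 0
  remainder 0.

S(f_1,h_4): lcm = x_1x_2. S = -\tfrac{22}{3}x_2 + 22.
  leading term x_2: subtract (-\tfrac{22}{15})·f_2 from -\tfrac{22}{3}x_2 + 22 → 0
  remainder 0.

S(f_2,h_4): leading monomials are coprime, so the S-polynomial reduces to 0 (Buchberger's first criterion).
S(f_3,h_4): lcm = x_1x_2. S = -\tfrac{5}{4}x_1 - 2x_2 - \tfrac{1}{4}.
  leading term x_1: subtract (-\tfrac{5}{12})·h_4 from -\tfrac{5}{4}x_1 - 2x_2 - \tfrac{1}{4} → -2x_2 + 6
  leading term x_2: subtract (-\tfrac{2}{5})·f_2 from -2x_2 + 6 → 0
  remainder 0.

Every S-polynomial of the final basis reduces to 0, so we have a Gröbner basis.
Inter-reduce: drop elements whose leading term is divisible by another's, tail-reduce, and make monic.
Reduced Gröbner basis: {x_1 + 5, x_2 - 3}.

Elimination: the polynomial x_2 - 3 lies in the elimination ideal for x_2, so x_2 ∈ {3}. For each such x_2, the remaining basis elements (now univariate) give the rest of the solution.
  x_2 = 3: the earlier basis element becomes x_1 + 5 = 0, giving x_1 = -5 — point (-5, 3).

{(-5, 3)}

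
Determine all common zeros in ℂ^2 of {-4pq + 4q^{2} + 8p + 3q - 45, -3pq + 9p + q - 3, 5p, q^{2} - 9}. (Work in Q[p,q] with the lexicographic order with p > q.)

{(0, 3)}

Compute a lex Gröbner basis by Buchberger's algorithm.
f_1 = -4pq + 8p + 4q^{2} + 3q - 45, LT = pq.
f_2 = -3pq + 9p + q - 3, LT = pq.
f_3 = 5p, LT = p.
f_4 = q^{2} - 9, LT = q^{2}.

S(f_1,f_2): lcm = pq. S = p - q^{2} - \tfrac{5}{12}q + \tfrac{41}{4}.
  leading term p: subtract (\tfrac{1}{5})·f_3 from p - q^{2} - \tfrac{5}{12}q + \tfrac{41}{4} → -q^{2} - \tfrac{5}{12}q + \tfrac{41}{4}
  leading term q^{2}: subtract (-1)·f_4 from -q^{2} - \tfrac{5}{12}q + \tfrac{41}{4} → -\tfrac{5}{12}q + \tfrac{5}{4}
  leading term q: no divisor's leading term divides it; move -\tfrac{5}{12}q to the remainder.
  leading term 1: no divisor's leading term divides it; move \tfrac{5}{4} to the remainder.
  remainder -\tfrac{5}{12}q + \tfrac{5}{4} ≠ 0; add h_5 = -\tfrac{5}{12}q + \tfrac{5}{4} to the basis.

The other S-polynomials (S(f_1,f_3), S(f_1,f_4), S(f_2,f_3), S(f_2,f_4), S(f_3,f_4), S(f_1,h_5), S(f_2,h_5), S(f_3,h_5), S(f_4,h_5)) all reduce to 0 modulo the current basis, so we have a Gröbner basis.
Inter-reduce: drop elements whose leading term is divisible by another's, tail-reduce, and make monic.
Reduced Gröbner basis: {p, q - 3}.

From the last basis element, q - 3 = 0, so q takes values in {3}. Each choice, substituted upward through the basis, yields the corresponding point(s) of the solution set.
  q = 3: the earlier basis element becomes p = 0, giving p = 0 — point (0, 3).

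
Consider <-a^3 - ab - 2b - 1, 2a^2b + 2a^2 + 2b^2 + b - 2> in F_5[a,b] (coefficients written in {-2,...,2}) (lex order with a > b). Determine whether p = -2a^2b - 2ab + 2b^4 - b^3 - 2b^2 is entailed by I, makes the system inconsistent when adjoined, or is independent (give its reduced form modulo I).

First compute the reduced Gröbner basis of I by Buchberger's algorithm.
f_1 = -a^3 - ab - 2b - 1, LT = a^3.
f_2 = 2a^2b + 2a^2 + 2b^2 + b - 2, LT = a^2b.

S(f_1,f_2): lcm = a^3b. S = -a^3 + 2ab + a + 2b^2 + b.
  leading term a^3: subtract (1)·f_1 from -a^3 + 2ab + a + 2b^2 + b → -2ab + a + 2b^2 - 2b + 1
  leading term ab: no divisor's leading term divides it; move -2ab to the remainder.
  leading term a: no divisor's leading term divides it; move a to the remainder.
  leading term b^2: no divisor's leading term divides it; move 2b^2 to the remainder.
  leading term b: no divisor's leading term divides it; move -2b to the remainder.
  leading term 1: no divisor's leading term divides it; move 1 to the remainder.
  remainder -2ab + a + 2b^2 - 2b + 1 ≠ 0; add h_3 = -2ab + a + 2b^2 - 2b + 1 to the basis.

S(f_2,h_3): lcm = a^2b. S = -a^2 + ab^2 - ab - 2a + b^2 - 2b - 1.
  leading term a^2: no divisor's leading term divides it; move -a^2 to the remainder.
  leading term ab^2: subtract (2b)·h_3 from ab^2 - ab - 2a + b^2 - 2b - 1 → 2ab - 2a + b^3 + b - 1
  leading term ab: subtract (-1)·h_3 from 2ab - 2a + b^3 + b - 1 → -a + b^3 + 2b^2 - b
  leading term a: no divisor's leading term divides it; move -a to the remainder.
  leading term b^3: no divisor's leading term divides it; move b^3 to the remainder.
  leading term b^2: no divisor's leading term divides it; move 2b^2 to the remainder.
  leading term b: no divisor's leading term divides it; move -b to the remainder.
  remainder -a^2 - a + b^3 + 2b^2 - b ≠ 0; add h_4 = -a^2 - a + b^3 + 2b^2 - b to the basis.

S(f_1,h_4): lcm = a^3. S = -a^2 + ab^3 + 2ab^2 + 2b + 1.
  leading term a^2: subtract (1)·h_4 from -a^2 + ab^3 + 2ab^2 + 2b + 1 → ab^3 + 2ab^2 + a - b^3 - 2b^2 - 2b + 1
  leading term ab^3: subtract (2b^2)·h_3 from ab^3 + 2ab^2 + a - b^3 - 2b^2 - 2b + 1 → a + b^4 - 2b^3 + b^2 - 2b + 1
  leading term a: no divisor's leading term divides it; move a to the remainder.
  leading term b^4: no divisor's leading term divides it; move b^4 to the remainder.
  leading term b^3: no divisor's leading term divides it; move -2b^3 to the remainder.
  leading term b^2: no divisor's leading term divides it; move b^2 to the remainder.
  leading term b: no divisor's leading term divides it; move -2b to the remainder.
  leading term 1: no divisor's leading term divides it; move 1 to the remainder.
  remainder a + b^4 - 2b^3 + b^2 - 2b + 1 ≠ 0; add h_5 = a + b^4 - 2b^3 + b^2 - 2b + 1 to the basis.

S(f_1,h_5): lcm = a^3. S = -a^2b^4 + 2a^2b^3 - a^2b^2 + 2a^2b - a^2 + ab + 2b + 1.
  leading term a^2b^4: subtract (2b^3)·f_2 from -a^2b^4 + 2a^2b^3 - a^2b^2 + 2a^2b - a^2 + ab + 2b + 1 → -2a^2b^3 - a^2b^2 + 2a^2b - a^2 + ab + b^5 - 2b^4 - b^3 + 2b + 1
  leading term a^2b^3: subtract (-b^2)·f_2 from -2a^2b^3 - a^2b^2 + 2a^2b - a^2 + ab + b^5 - 2b^4 - b^3 + 2b + 1 → a^2b^2 + 2a^2b - a^2 + ab + b^5 - 2b^2 + 2b + 1
  leading term a^2b^2: subtract (-2b)·f_2 from a^2b^2 + 2a^2b - a^2 + ab + b^5 - 2b^2 + 2b + 1 → a^2b - a^2 + ab + b^5 - b^3 - 2b + 1
  leading term a^2b: subtract (-2)·f_2 from a^2b - a^2 + ab + b^5 - b^3 - 2b + 1 → -2a^2 + ab + b^5 - b^3 - b^2 + 2
  leading term a^2: subtract (2)·h_4 from -2a^2 + ab + b^5 - b^3 - b^2 + 2 → ab + 2a + b^5 + 2b^3 + 2b + 2
  leading term ab: subtract (2)·h_3 from ab + 2a + b^5 + 2b^3 + 2b + 2 → b^5 + 2b^3 + b^2 + b
  leading term b^5: no divisor's leading term divides it; move b^5 to the remainder.
  leading term b^3: no divisor's leading term divides it; move 2b^3 to the remainder.
  leading term b^2: no divisor's leading term divides it; move b^2 to the remainder.
  leading term b: no divisor's leading term divides it; move b to the remainder.
  remainder b^5 + 2b^3 + b^2 + b ≠ 0; add h_6 = b^5 + 2b^3 + b^2 + b to the basis.

The other S-polynomials (S(f_1,h_3), S(f_2,h_4), S(h_3,h_4), S(f_2,h_5), S(h_3,h_5), S(h_4,h_5), S(f_1,h_6), S(f_2,h_6), S(h_3,h_6), S(h_4,h_6), S(h_5,h_6)) all reduce to 0 modulo the current basis, so we have a Gröbner basis.
Inter-reduce: drop elements whose leading term is divisible by another's, tail-reduce, and make monic.
Reduced Gröbner basis: {a + b^4 - 2b^3 + b^2 - 2b + 1, b^5 + 2b^3 + b^2 + b}.
Label its elements g_1 = a + b^4 - 2b^3 + b^2 - 2b + 1, g_2 = b^5 + 2b^3 + b^2 + b.

Reduce p = -2a^2b - 2ab + 2b^4 - b^3 - 2b^2 modulo G:
  leading term a^2b: subtract (-2ab)·g_1 from -2a^2b - 2ab + 2b^4 - b^3 - 2b^2 → 2ab^5 + ab^4 + 2ab^3 + ab^2 + 2b^4 - b^3 - 2b^2
  leading term ab^5: subtract (2b^5)·g_1 from 2ab^5 + ab^4 + 2ab^3 + ab^2 + 2b^4 - b^3 - 2b^2 → ab^4 + 2ab^3 + ab^2 - 2b^9 - b^8 - 2b^7 - b^6 - 2b^5 + 2b^4 - b^3 - 2b^2
  leading term ab^4: subtract (b^4)·g_1 from ab^4 + 2ab^3 + ab^2 - 2b^9 - b^8 - 2b^7 - b^6 - 2b^5 + 2b^4 - b^3 - 2b^2 → 2ab^3 + ab^2 - 2b^9 - 2b^8 - 2b^6 + b^4 - b^3 - 2b^2
  leading term ab^3: subtract (2b^3)·g_1 from 2ab^3 + ab^2 - 2b^9 - 2b^8 - 2b^6 + b^4 - b^3 - 2b^2 → ab^2 - 2b^9 - 2b^8 - 2b^7 + 2b^6 - 2b^5 + 2b^3 - 2b^2
  leading term ab^2: subtract (b^2)·g_1 from ab^2 - 2b^9 - 2b^8 - 2b^7 + 2b^6 - 2b^5 + 2b^3 - 2b^2 → -2b^9 - 2b^8 - 2b^7 + b^6 - b^4 - b^3 + 2b^2
  leading term b^9: subtract (-2b^4)·g_2 from -2b^9 - 2b^8 - 2b^7 + b^6 - b^4 - b^3 + 2b^2 → -2b^8 + 2b^7 - 2b^6 + 2b^5 - b^4 - b^3 + 2b^2
  leading term b^8: subtract (-2b^3)·g_2 from -2b^8 + 2b^7 - 2b^6 + 2b^5 - b^4 - b^3 + 2b^2 → 2b^7 + 2b^6 - b^5 + b^4 - b^3 + 2b^2
  leading term b^7: subtract (2b^2)·g_2 from 2b^7 + 2b^6 - b^5 + b^4 - b^3 + 2b^2 → 2b^6 - b^4 + 2b^3 + 2b^2
  leading term b^6: subtract (2b)·g_2 from 2b^6 - b^4 + 2b^3 + 2b^2 → 0
  normal form = 0.
Since the normal form is 0, p ∈ I.

-2a^2b - 2ab + 2b^4 - b^3 - 2b^2 lies in I (it reduces to 0).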